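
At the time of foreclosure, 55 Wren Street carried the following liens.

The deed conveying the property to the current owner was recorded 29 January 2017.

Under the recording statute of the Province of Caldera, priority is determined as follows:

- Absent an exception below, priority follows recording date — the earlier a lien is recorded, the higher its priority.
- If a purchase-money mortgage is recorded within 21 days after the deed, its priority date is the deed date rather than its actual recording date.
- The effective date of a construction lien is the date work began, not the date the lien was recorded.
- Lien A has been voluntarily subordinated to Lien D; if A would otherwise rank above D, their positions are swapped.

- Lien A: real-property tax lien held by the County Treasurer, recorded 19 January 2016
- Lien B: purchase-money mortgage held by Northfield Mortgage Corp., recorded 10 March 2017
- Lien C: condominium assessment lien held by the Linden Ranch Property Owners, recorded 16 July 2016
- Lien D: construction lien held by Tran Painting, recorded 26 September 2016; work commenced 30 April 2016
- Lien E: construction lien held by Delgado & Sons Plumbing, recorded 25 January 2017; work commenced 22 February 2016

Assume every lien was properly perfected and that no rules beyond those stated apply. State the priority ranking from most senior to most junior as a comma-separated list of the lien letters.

Adjusting effective dates: B was recorded 40 days after the deed, outside the 21-day window, so it keeps its recording date; D's effective date is 30 April 2016, when work began; E relates back to 22 February 2016 (work commenced).
By effective date: A (19 January 2016), E (22 February 2016), D (30 April 2016), C (16 July 2016), B (10 March 2017).
Because A would otherwise rank above D, the subordination swaps them.

D, E, A, C, B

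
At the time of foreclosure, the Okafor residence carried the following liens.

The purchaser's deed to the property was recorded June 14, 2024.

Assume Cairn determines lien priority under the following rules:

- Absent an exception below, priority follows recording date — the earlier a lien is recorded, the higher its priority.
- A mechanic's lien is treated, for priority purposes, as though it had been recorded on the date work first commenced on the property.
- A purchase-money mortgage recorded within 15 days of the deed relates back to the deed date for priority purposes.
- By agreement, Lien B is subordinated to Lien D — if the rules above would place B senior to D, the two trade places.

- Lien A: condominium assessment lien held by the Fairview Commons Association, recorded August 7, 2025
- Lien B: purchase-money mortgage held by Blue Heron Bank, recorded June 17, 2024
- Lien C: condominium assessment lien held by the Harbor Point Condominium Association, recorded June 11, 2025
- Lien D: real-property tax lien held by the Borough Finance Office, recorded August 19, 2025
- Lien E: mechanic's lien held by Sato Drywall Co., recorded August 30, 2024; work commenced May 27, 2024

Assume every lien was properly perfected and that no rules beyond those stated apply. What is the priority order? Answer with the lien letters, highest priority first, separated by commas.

Adjusting effective dates: B relates back to the deed date June 14, 2024; E relates back to May 27, 2024 (work commenced).
Sorted by effective date: E (May 27, 2024), B (June 14, 2024), C (June 11, 2025), A (August 7, 2025), D (August 19, 2025).
B is senior to D before the subordination, so the two trade places.

E, D, C, A, B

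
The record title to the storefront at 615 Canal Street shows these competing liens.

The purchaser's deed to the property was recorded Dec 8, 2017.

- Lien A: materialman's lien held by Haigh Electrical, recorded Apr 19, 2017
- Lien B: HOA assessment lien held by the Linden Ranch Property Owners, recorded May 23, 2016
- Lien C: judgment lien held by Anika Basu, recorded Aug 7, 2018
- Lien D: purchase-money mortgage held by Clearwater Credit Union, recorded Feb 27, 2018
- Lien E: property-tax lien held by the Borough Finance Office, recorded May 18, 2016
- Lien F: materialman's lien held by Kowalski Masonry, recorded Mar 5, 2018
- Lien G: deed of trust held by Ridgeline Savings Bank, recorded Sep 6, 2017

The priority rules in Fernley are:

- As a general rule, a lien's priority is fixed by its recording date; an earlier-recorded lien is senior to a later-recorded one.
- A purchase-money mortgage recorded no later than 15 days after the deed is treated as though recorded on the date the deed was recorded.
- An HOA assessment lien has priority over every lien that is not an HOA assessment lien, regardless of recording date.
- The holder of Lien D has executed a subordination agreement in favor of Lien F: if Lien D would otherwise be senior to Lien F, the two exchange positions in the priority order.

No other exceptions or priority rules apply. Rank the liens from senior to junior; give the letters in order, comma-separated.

First, effective dates: D was recorded 81 days after the deed — beyond 15 days — so no relation-back applies.
B, as an HOA assessment lien, has superpriority and ranks first.
The other liens, earliest effective date first: E (May 18, 2016), A (Apr 19, 2017), G (Sep 6, 2017), D (Feb 27, 2018), F (Mar 5, 2018), C (Aug 7, 2018).
D would otherwise be senior to F, so under the subordination agreement D and F exchange positions.

B, E, A, G, F, D, C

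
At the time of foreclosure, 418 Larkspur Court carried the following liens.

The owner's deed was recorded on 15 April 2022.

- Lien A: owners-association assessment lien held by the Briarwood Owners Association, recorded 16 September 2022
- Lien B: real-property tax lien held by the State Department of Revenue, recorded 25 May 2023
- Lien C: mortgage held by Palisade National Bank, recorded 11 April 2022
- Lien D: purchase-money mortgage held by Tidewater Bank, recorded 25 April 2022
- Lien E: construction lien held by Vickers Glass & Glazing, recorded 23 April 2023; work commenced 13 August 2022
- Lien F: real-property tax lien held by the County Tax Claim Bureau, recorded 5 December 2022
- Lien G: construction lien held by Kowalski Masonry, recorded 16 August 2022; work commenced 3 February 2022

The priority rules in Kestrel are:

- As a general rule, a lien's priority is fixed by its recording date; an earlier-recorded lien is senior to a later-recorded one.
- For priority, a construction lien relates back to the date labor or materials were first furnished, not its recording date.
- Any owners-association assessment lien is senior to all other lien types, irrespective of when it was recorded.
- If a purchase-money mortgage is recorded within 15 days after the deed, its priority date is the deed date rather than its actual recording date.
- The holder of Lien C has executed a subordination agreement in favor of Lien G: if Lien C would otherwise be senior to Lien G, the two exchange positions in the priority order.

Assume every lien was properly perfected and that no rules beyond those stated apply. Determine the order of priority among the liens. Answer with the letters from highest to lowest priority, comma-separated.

A, G, C, D, E, F, B

Effective dates: D's effective date is the deed date, 15 April 2022; E's effective date is 13 August 2022, when work began; G is treated as recorded 3 February 2022, the work-commencement date.
A is an owners-association assessment lien and takes priority over every other lien.
The other liens, earliest effective date first: G (3 February 2022), C (11 April 2022), D (15 April 2022), E (13 August 2022), F (5 December 2022), B (25 May 2023).
C already ranks below G; the subordination has no effect.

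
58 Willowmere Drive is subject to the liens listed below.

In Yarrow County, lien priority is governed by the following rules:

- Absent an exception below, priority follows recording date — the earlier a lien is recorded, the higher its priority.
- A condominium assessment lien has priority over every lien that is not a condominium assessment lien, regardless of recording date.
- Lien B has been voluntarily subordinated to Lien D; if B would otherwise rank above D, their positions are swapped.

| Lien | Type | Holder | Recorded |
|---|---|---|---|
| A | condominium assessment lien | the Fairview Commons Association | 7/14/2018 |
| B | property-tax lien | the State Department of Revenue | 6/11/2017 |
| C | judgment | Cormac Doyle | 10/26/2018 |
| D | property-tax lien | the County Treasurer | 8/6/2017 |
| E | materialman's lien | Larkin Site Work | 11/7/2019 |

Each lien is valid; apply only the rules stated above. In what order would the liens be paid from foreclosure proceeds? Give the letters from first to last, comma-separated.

A, as a condominium assessment lien, has superpriority and ranks first.
Ordering the rest by effective date: B (6/11/2017), D (8/6/2017), C (10/26/2018), E (11/7/2019).
B is senior to D before the subordination, so the two trade places.

A, D, B, C, E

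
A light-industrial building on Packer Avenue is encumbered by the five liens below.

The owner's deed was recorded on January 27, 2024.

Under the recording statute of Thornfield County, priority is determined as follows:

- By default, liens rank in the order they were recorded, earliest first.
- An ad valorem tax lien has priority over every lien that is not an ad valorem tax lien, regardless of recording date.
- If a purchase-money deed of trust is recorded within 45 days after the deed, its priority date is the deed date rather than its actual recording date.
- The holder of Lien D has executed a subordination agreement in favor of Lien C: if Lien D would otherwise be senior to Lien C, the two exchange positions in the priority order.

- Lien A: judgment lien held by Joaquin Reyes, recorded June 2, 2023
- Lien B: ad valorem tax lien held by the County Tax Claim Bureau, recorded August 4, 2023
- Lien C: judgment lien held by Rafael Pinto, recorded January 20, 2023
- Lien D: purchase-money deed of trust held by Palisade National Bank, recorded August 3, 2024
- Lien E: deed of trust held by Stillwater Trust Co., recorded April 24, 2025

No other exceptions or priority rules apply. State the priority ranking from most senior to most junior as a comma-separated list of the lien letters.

First, effective dates: D missed the 45-day window (189 days after the deed), so its recording date stands.
B is an ad valorem tax lien, so it outranks all other liens regardless of date.
Among the remaining liens, by effective date: C (January 20, 2023), A (June 2, 2023), D (August 3, 2024), E (April 24, 2025).
Since D is not senior to C, the subordination leaves the order unchanged.

B, C, A, D, E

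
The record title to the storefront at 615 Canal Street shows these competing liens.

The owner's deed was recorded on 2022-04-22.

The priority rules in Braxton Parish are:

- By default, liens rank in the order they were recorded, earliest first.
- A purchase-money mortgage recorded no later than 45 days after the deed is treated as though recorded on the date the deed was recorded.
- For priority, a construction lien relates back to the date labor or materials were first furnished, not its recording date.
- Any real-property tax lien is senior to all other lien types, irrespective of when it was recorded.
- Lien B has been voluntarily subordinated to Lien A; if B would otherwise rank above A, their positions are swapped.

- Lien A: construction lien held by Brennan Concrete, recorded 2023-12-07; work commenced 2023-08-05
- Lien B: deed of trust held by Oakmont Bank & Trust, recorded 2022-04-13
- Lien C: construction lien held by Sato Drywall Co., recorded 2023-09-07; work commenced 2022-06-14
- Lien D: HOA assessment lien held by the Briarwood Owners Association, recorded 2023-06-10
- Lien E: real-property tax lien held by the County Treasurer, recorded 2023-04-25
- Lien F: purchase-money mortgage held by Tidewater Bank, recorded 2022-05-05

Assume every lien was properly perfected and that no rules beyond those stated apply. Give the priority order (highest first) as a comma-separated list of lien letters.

First, effective dates: A relates back to 2023-08-05 (work commenced); C is treated as recorded 2022-06-14, the work-commencement date; F was recorded within the 45-day window, so its effective date is the deed date 2022-04-22.
E is a real-property tax lien and takes priority over every other lien.
The other liens, earliest effective date first: B (2022-04-13), F (2022-04-22), C (2022-06-14), D (2023-06-10), A (2023-08-05).
B is senior to A before the subordination, so the two trade places.

E, A, F, C, D, B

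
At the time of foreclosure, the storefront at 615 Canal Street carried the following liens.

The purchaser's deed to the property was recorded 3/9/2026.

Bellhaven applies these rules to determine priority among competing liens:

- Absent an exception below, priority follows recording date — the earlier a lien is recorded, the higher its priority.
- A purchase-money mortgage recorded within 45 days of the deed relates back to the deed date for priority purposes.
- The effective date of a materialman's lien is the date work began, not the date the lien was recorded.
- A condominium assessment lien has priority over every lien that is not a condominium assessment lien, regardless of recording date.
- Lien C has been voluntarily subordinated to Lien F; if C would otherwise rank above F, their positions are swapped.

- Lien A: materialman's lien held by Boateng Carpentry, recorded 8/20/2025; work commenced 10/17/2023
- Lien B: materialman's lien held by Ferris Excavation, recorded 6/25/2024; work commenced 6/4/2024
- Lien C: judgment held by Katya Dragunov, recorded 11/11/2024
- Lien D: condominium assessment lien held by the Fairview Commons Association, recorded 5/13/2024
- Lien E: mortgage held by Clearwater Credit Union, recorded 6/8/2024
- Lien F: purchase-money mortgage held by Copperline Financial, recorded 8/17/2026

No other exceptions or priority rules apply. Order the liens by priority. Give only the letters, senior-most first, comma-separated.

First, effective dates: A relates back to 10/17/2023 (work commenced); B relates back to 6/4/2024 (work commenced); F was recorded 161 days after the deed, outside the 45-day window, so it keeps its recording date.
D, as a condominium assessment lien, has superpriority and ranks first.
The other liens, earliest effective date first: A (10/17/2023), B (6/4/2024), E (6/8/2024), C (11/11/2024), F (8/17/2026).
C is senior to F before the subordination, so the two trade places.

D, A, B, E, F, C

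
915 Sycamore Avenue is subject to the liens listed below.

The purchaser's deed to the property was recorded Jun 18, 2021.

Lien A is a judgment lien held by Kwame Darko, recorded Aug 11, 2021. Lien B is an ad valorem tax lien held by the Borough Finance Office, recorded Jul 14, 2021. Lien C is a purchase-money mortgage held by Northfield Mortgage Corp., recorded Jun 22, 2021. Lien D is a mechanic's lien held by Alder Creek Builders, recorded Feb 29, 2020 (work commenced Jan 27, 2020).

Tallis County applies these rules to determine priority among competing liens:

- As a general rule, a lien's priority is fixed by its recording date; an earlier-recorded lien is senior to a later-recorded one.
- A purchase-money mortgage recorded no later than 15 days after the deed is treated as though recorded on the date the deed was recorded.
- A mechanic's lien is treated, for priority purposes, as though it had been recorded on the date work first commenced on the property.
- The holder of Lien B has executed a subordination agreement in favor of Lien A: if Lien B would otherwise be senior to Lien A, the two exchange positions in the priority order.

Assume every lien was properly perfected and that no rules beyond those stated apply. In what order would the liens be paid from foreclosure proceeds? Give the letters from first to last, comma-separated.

Effective dates: C's effective date is the deed date, Jun 18, 2021; D's effective date is Jan 27, 2020, when work began.
Ordering by effective date: D (Jan 27, 2020), C (Jun 18, 2021), B (Jul 14, 2021), A (Aug 11, 2021).
Because B would otherwise rank above A, the subordination swaps them.

D, C, A, B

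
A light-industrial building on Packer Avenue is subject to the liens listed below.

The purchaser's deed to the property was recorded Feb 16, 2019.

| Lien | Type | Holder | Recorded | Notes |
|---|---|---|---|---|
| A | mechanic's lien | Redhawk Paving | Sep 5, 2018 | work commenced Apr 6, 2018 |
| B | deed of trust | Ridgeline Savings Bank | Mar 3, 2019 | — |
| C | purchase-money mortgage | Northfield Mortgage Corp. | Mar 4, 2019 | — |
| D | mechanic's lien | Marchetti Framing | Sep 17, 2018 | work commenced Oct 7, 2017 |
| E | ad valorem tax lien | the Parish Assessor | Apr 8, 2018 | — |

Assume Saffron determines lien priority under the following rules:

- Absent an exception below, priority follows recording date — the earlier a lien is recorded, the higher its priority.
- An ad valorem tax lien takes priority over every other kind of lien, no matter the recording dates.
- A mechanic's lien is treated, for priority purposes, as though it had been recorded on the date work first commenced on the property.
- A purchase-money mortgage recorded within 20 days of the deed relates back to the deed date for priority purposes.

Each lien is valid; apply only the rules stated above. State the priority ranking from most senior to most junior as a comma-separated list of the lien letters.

Effective dates after the stated exceptions: A's effective date is Apr 6, 2018, when work began; C's effective date is the deed date, Feb 16, 2019; D's effective date is Oct 7, 2017, when work began.
As an ad valorem tax lien, E is senior to every other lien.
Ordering the rest by effective date: D (Oct 7, 2017), A (Apr 6, 2018), C (Feb 16, 2019), B (Mar 3, 2019).

E, D, A, C, B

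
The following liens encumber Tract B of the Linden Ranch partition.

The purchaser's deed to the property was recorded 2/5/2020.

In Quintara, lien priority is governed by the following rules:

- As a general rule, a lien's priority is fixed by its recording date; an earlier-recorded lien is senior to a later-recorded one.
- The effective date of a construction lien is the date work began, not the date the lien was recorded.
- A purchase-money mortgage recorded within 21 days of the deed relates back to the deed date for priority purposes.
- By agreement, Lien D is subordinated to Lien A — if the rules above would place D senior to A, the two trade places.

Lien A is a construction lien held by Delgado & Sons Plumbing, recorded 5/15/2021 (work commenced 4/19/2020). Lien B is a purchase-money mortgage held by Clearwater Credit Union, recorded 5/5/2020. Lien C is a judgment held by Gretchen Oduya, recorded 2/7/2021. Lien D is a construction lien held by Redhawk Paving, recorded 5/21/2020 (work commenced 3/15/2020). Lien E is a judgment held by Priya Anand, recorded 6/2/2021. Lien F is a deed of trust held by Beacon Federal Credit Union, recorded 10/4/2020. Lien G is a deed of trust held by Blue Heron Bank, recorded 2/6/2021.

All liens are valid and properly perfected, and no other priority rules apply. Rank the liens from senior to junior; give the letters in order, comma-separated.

Effective dates after the stated exceptions: A relates back to 4/19/2020 (work commenced); B was recorded 90 days after the deed — beyond 21 days — so no relation-back applies; D's effective date is 3/15/2020, when work began.
Ordering by effective date: D (3/15/2020), A (4/19/2020), B (5/5/2020), F (10/4/2020), G (2/6/2021), C (2/7/2021), E (6/2/2021).
D is senior to A before the subordination, so the two trade places.

A, D, B, F, G, C, E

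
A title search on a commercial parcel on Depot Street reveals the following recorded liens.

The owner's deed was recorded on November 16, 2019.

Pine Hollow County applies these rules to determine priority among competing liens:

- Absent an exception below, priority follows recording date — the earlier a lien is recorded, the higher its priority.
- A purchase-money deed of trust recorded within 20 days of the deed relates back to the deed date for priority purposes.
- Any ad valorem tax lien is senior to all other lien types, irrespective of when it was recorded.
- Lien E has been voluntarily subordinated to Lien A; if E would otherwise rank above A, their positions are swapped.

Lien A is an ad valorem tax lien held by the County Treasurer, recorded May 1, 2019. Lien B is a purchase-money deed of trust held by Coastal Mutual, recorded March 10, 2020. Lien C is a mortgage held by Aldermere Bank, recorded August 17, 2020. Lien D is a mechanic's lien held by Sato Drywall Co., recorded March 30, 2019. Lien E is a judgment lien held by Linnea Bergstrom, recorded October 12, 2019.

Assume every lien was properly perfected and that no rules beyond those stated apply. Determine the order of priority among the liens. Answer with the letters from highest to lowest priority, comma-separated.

A, D, E, B, C

Adjusting effective dates: B was recorded 115 days after the deed, outside the 20-day window, so it keeps its recording date.
A, as an ad valorem tax lien, has superpriority and ranks first.
Ordering the rest by effective date: D (March 30, 2019), E (October 12, 2019), B (March 10, 2020), C (August 17, 2020).
E already ranks below A; the subordination has no effect.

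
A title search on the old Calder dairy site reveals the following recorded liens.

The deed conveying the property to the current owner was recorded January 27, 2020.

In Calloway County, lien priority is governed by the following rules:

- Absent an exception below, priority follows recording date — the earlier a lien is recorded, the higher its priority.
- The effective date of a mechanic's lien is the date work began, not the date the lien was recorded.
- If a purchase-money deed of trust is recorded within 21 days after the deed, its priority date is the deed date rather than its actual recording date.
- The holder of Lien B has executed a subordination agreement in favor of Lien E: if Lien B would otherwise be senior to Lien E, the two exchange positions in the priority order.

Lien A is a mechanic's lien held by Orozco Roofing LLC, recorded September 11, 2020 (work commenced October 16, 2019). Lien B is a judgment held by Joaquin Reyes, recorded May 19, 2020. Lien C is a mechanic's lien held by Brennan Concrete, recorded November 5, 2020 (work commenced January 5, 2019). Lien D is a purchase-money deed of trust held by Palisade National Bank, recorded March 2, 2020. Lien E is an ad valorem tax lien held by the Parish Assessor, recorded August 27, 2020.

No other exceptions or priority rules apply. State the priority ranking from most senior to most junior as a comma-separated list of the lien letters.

C, A, D, E, B

Effective dates: A is treated as recorded October 16, 2019, the work-commencement date; C's effective date is January 5, 2019, when work began; D was recorded 35 days after the deed — beyond 21 days — so no relation-back applies.
By effective date: C (January 5, 2019), A (October 16, 2019), D (March 2, 2020), B (May 19, 2020), E (August 27, 2020).
The subordination applies — B was senior to E — so B and E swap.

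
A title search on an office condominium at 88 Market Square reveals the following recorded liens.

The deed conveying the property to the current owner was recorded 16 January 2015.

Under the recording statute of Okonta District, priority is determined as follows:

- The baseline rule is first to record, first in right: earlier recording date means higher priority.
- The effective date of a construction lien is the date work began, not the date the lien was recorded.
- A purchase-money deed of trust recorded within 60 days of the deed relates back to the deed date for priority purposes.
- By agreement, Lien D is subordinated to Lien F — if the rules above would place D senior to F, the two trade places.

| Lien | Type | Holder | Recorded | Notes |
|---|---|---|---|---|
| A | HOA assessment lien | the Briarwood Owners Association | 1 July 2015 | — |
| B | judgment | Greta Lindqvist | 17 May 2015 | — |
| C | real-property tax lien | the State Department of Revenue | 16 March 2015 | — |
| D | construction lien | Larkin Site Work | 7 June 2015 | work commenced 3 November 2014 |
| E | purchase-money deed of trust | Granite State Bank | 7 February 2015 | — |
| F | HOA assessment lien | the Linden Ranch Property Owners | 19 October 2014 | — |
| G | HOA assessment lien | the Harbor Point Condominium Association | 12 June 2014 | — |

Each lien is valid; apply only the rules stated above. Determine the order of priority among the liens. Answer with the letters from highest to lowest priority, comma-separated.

G, F, D, E, C, B, A

First, effective dates: D's effective date is 3 November 2014, when work began; E was recorded within the 60-day window, so its effective date is the deed date 16 January 2015.
By effective date: G (12 June 2014), F (19 October 2014), D (3 November 2014), E (16 January 2015), C (16 March 2015), B (17 May 2015), A (1 July 2015).
Since D is not senior to F, the subordination leaves the order unchanged.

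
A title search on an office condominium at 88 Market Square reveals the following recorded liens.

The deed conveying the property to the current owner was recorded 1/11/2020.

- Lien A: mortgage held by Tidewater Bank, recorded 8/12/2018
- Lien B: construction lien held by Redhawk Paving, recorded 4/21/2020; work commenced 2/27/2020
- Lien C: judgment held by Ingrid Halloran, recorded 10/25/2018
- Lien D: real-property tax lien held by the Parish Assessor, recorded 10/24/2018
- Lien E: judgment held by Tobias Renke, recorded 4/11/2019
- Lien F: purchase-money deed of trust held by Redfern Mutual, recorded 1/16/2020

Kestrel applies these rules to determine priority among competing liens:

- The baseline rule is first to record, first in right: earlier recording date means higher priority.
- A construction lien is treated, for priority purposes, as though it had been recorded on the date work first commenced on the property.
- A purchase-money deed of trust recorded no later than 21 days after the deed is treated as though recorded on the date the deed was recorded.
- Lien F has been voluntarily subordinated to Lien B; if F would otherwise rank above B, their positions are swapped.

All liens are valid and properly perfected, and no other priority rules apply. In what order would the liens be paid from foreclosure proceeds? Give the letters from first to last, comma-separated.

Effective dates after the stated exceptions: B is treated as recorded 2/27/2020, the work-commencement date; F was recorded within the 21-day window, so its effective date is the deed date 1/11/2020.
By effective date, earliest first: A (8/12/2018), D (10/24/2018), C (10/25/2018), E (4/11/2019), F (1/11/2020), B (2/27/2020).
The subordination applies — F was senior to B — so F and B swap.

A, D, C, E, B, F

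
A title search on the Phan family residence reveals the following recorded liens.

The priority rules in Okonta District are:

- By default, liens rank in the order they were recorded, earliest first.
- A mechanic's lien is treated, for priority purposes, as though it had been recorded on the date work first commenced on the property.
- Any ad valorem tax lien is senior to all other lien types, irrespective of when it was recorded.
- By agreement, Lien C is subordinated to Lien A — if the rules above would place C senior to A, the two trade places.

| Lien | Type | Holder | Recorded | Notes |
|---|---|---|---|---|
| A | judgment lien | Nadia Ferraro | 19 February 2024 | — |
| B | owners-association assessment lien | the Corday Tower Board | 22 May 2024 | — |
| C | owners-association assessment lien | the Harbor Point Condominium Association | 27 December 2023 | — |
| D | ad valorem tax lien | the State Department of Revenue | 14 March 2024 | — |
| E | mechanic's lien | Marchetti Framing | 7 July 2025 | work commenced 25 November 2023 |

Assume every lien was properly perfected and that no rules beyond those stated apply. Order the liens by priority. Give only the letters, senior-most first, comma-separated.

D, E, A, C, B

Effective dates after the stated exceptions: E's effective date is 25 November 2023, when work began.
D is an ad valorem tax lien and takes priority over every other lien.
Remaining liens by effective date: E (25 November 2023), C (27 December 2023), A (19 February 2024), B (22 May 2024).
C is senior to A before the subordination, so the two trade places.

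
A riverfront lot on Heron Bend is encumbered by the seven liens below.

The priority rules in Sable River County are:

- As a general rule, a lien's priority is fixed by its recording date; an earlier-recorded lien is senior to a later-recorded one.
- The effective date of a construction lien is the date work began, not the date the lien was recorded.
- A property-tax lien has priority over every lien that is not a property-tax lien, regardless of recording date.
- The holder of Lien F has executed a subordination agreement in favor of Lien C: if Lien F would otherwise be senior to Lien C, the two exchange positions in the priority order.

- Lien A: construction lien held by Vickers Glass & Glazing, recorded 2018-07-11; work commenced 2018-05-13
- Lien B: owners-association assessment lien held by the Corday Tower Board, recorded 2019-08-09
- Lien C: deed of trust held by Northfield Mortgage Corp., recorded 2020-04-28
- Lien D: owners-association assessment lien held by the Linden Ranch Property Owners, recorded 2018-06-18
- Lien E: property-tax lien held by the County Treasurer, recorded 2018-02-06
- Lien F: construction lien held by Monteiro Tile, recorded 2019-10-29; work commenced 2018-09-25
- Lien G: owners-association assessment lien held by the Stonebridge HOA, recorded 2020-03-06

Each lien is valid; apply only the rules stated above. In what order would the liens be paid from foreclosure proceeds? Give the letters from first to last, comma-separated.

E, A, D, C, B, G, F

Effective dates: A is treated as recorded 2018-05-13, the work-commencement date; F relates back to 2018-09-25 (work commenced).
As a property-tax lien, E is senior to every other lien.
Remaining liens by effective date: A (2018-05-13), D (2018-06-18), F (2018-09-25), B (2019-08-09), G (2020-03-06), C (2020-04-28).
F would otherwise be senior to C, so under the subordination agreement F and C exchange positions.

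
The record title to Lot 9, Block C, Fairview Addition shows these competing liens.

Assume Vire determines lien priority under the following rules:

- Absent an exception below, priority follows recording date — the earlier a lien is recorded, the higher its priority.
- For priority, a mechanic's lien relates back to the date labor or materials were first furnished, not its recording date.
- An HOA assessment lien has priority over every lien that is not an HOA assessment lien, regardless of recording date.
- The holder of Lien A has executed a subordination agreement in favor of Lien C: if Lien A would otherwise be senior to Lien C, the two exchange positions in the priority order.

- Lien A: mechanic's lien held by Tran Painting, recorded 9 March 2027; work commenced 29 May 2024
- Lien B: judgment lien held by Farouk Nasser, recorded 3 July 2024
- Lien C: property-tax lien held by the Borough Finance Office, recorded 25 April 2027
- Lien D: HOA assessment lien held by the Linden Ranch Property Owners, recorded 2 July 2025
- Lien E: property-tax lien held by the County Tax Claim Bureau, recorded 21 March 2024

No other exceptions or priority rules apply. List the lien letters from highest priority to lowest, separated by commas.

First, effective dates: A is treated as recorded 29 May 2024, the work-commencement date.
D, as an HOA assessment lien, has superpriority and ranks first.
Among the remaining liens, by effective date: E (21 March 2024), A (29 May 2024), B (3 July 2024), C (25 April 2027).
A would otherwise be senior to C, so under the subordination agreement A and C exchange positions.

D, E, C, B, A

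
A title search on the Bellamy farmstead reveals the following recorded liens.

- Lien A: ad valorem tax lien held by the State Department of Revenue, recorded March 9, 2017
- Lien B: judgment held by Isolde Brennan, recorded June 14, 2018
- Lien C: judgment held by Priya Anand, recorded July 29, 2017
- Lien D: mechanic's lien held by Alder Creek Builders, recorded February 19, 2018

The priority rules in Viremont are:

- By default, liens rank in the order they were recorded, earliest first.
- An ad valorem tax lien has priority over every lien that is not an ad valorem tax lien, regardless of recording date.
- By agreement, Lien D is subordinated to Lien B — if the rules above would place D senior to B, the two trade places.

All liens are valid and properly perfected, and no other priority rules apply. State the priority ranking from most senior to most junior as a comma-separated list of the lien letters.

A, C, B, D

A is an ad valorem tax lien, so it outranks all other liens regardless of date.
Among the remaining liens, by effective date: C (July 29, 2017), D (February 19, 2018), B (June 14, 2018).
The subordination applies — D was senior to B — so D and B swap.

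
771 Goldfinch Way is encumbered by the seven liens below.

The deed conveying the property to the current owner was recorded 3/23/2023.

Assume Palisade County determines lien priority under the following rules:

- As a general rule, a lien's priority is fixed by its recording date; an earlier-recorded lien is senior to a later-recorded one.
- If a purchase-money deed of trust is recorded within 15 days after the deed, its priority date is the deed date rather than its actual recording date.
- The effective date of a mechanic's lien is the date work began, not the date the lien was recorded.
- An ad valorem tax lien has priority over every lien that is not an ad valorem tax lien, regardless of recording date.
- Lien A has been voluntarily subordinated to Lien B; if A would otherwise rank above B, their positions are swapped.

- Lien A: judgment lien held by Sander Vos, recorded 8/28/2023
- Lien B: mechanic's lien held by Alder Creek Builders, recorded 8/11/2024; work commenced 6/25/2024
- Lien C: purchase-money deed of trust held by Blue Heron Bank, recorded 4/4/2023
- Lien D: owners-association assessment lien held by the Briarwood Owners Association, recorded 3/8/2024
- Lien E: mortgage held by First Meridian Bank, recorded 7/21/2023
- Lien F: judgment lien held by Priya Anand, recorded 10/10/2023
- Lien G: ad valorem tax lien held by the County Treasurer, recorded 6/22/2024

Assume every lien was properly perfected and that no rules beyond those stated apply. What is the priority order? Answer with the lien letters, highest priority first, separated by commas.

G, C, E, B, F, D, A

Effective dates: B relates back to 6/25/2024 (work commenced); C relates back to the deed date 3/23/2023.
As an ad valorem tax lien, G is senior to every other lien.
Among the remaining liens, by effective date: C (3/23/2023), E (7/21/2023), A (8/28/2023), F (10/10/2023), D (3/8/2024), B (6/25/2024).
The subordination applies — A was senior to B — so A and B swap.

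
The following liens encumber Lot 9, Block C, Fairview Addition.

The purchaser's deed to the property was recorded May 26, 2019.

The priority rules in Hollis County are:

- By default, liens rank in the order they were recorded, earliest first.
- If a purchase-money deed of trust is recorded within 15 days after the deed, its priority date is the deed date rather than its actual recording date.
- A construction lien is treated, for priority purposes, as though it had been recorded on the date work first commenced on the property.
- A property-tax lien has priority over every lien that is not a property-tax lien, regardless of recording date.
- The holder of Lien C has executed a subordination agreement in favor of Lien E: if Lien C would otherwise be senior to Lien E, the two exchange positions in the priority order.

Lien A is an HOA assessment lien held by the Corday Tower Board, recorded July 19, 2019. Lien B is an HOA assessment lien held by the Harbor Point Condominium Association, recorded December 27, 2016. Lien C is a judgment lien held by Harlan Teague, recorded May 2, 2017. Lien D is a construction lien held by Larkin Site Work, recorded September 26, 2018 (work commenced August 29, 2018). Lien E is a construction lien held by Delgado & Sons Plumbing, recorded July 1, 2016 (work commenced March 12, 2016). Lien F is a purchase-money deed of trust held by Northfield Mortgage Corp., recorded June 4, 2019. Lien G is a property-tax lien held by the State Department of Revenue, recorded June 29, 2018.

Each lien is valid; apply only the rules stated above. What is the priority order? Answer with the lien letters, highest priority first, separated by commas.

G, E, B, C, D, F, A

Effective dates: D relates back to August 29, 2018 (work commenced); E is treated as recorded March 12, 2016, the work-commencement date; F relates back to the deed date May 26, 2019.
G is a property-tax lien, so it outranks all other liens regardless of date.
Among the remaining liens, by effective date: E (March 12, 2016), B (December 27, 2016), C (May 2, 2017), D (August 29, 2018), F (May 26, 2019), A (July 19, 2019).
Since C is not senior to E, the subordination leaves the order unchanged.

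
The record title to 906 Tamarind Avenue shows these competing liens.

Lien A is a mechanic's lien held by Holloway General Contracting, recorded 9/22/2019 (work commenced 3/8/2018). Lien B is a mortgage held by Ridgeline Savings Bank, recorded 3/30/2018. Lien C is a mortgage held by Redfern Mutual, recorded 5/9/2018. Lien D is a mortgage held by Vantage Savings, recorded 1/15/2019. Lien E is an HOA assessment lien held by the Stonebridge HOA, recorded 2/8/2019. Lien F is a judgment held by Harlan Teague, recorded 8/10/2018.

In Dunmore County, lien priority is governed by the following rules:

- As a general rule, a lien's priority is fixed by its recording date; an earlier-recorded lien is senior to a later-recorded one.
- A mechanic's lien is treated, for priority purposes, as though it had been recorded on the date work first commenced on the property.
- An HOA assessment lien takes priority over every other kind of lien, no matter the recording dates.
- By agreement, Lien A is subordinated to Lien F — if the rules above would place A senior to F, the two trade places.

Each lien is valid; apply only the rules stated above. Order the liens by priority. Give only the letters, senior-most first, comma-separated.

E, F, B, C, A, D

First, effective dates: A is treated as recorded 3/8/2018, the work-commencement date.
As an HOA assessment lien, E is senior to every other lien.
Remaining liens by effective date: A (3/8/2018), B (3/30/2018), C (5/9/2018), F (8/10/2018), D (1/15/2019).
The subordination applies — A was senior to F — so A and F swap.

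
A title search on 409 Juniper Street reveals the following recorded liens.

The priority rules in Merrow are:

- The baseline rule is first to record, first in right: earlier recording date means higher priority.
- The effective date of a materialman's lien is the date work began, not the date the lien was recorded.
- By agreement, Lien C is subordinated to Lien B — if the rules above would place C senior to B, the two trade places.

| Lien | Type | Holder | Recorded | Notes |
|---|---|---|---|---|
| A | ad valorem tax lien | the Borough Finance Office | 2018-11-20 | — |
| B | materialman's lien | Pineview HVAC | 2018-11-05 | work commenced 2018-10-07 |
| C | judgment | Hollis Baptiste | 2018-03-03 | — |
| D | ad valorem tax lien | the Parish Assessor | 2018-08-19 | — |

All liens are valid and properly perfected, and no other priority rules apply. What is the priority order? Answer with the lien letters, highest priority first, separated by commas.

Effective dates after the stated exceptions: B's effective date is 2018-10-07, when work began.
Ordering by effective date: C (2018-03-03), D (2018-08-19), B (2018-10-07), A (2018-11-20).
Because C would otherwise rank above B, the subordination swaps them.

B, D, C, A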